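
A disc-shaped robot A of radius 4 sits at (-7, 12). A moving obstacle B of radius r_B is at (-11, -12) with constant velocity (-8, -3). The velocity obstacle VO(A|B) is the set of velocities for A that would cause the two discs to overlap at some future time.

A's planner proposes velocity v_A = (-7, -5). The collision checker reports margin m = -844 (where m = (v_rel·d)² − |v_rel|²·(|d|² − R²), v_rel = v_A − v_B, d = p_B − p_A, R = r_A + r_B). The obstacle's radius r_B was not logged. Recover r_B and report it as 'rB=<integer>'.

m = -844
d = (-4, -24);  v_rel = (1, -2),  |v_rel|² = 5
v_rel×d = (1)·(-24) − (-2)·(-4) = -32
since m = R²·5 − (-32)²:  R² = (1024 + -844) / 5 = 36
R = √36 = 6  ⇒  r_B = 6 − 4 = 2

rB=2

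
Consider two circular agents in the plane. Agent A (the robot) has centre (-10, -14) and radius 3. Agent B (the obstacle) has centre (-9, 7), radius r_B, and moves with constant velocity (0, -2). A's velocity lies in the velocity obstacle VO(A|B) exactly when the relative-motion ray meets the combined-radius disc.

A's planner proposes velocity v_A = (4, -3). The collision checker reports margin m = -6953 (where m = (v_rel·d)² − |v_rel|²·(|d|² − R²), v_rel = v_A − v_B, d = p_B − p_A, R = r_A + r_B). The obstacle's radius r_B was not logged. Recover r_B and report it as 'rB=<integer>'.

m = -6953
d = (1, 21);  v_rel = (4, -1),  |v_rel|² = 17
v_rel×d = (4)·(21) − (-1)·(1) = 85
since m = R²·17 − 85²:  R² = (7225 + -6953) / 17 = 16
R = √16 = 4  ⇒  r_B = 4 − 3 = 1

rB=1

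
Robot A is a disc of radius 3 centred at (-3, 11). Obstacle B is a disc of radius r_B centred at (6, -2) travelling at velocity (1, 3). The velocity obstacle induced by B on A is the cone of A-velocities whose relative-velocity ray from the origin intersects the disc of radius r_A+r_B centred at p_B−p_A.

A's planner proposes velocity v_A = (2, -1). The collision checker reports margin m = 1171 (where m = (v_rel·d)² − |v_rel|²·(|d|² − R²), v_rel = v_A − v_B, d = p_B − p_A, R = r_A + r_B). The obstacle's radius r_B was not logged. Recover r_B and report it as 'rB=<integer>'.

m = 1171
d = (9, -13);  v_rel = (1, -4),  |v_rel|² = 17
v_rel×d = (1)·(-13) − (-4)·(9) = 23
since m = R²·17 − 23²:  R² = (529 + 1171) / 17 = 100
R = √100 = 10  ⇒  r_B = 10 − 3 = 7

rB=7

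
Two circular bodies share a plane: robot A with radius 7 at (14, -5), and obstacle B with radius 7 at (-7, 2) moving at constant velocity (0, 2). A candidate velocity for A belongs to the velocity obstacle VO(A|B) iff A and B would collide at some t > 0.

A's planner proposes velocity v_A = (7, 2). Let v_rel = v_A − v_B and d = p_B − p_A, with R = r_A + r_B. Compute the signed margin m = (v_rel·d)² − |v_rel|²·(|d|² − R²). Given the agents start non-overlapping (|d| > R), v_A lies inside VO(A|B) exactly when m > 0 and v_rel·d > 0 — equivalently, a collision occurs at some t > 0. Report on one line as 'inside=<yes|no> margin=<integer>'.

d = (-21, 7),  |d|² = 490;  R = 7+7 = 14,  c = 490−14² = 294
v_rel = (7, 0),  |v_rel|² = 49;  v_rel·d = (7)·(-21) + (0)·(7) = -147
49·t² + 294·t + 294 = 0  ⇒  m = (-147)² − 49·294 = 7203
m = 7203 > 0,  v_rel·d = -147 < 0  ⇒  outside

inside=no margin=7203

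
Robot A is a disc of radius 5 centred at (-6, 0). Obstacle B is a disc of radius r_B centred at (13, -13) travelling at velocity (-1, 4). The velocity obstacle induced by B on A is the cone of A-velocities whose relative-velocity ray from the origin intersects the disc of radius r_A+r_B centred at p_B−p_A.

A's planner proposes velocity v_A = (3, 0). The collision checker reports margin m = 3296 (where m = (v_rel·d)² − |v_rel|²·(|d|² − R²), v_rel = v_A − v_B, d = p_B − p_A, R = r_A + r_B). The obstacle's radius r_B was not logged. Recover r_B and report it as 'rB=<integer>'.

m = 3296
d = (19, -13);  v_rel = (4, -4),  |v_rel|² = 32
v_rel×d = (4)·(-13) − (-4)·(19) = 24
since m = R²·32 − 24²:  R² = (576 + 3296) / 32 = 121
R = √121 = 11  ⇒  r_B = 11 − 5 = 6

rB=6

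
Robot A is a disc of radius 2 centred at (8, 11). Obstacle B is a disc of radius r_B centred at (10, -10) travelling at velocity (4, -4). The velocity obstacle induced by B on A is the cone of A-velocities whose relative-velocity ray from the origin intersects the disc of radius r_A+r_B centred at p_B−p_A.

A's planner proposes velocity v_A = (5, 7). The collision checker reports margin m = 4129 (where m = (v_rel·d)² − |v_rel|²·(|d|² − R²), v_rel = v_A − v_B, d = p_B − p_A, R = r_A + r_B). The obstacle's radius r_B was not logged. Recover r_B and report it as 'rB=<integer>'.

m = 4129
d = (2, -21);  v_rel = (1, 11),  |v_rel|² = 122
v_rel×d = (1)·(-21) − (11)·(2) = -43
since m = R²·122 − (-43)²:  R² = (1849 + 4129) / 122 = 49
R = √49 = 7  ⇒  r_B = 7 − 2 = 5

rB=5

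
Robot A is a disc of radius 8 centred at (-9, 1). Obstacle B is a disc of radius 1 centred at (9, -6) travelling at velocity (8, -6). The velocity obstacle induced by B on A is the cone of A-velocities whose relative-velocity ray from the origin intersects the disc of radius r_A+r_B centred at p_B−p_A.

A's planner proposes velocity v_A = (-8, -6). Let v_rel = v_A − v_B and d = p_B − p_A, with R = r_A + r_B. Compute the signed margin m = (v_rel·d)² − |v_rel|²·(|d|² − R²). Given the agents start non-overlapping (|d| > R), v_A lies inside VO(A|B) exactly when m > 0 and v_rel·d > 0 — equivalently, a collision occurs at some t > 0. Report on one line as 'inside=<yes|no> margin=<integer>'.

d = (18, -7),  |d|² = 373;  R = 8+1 = 9,  c = 373−9² = 292
v_rel = (-16, 0),  |v_rel|² = 256;  v_rel·d = (-16)·(18) + (0)·(-7) = -288
256·t² + 576·t + 292 = 0  ⇒  m = (-288)² − 256·292 = 8192
m = 8192 > 0,  v_rel·d = -288 < 0  ⇒  outside

inside=no margin=8192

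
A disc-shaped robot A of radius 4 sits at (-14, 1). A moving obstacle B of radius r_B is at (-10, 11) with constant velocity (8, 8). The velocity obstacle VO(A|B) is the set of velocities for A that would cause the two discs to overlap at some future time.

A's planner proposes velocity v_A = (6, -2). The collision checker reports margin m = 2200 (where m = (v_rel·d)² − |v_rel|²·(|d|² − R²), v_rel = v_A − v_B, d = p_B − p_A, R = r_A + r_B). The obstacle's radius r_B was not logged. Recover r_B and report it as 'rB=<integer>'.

m = 2200
d = (4, 10);  v_rel = (-2, -10),  |v_rel|² = 104
v_rel×d = (-2)·(10) − (-10)·(4) = 20
since m = R²·104 − 20²:  R² = (400 + 2200) / 104 = 25
R = √25 = 5  ⇒  r_B = 5 − 4 = 1

rB=1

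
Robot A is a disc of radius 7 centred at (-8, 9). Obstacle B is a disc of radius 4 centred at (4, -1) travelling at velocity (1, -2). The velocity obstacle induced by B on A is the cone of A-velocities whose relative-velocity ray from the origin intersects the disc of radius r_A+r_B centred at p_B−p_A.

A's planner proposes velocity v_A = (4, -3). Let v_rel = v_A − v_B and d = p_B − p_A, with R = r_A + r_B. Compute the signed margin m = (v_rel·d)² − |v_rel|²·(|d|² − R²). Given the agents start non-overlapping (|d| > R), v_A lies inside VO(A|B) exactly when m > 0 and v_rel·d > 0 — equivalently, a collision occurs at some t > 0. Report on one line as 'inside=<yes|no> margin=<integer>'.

d = (12, -10),  |d|² = 244;  R = 7+4 = 11,  c = 244−11² = 123
v_rel = (3, -1),  |v_rel|² = 10;  v_rel·d = (3)·(12) + (-1)·(-10) = 46
10·t² − 92·t + 123 = 0  ⇒  m = 46² − 10·123 = 886
m = 886 > 0,  v_rel·d = 46 > 0  ⇒  inside

inside=yes margin=886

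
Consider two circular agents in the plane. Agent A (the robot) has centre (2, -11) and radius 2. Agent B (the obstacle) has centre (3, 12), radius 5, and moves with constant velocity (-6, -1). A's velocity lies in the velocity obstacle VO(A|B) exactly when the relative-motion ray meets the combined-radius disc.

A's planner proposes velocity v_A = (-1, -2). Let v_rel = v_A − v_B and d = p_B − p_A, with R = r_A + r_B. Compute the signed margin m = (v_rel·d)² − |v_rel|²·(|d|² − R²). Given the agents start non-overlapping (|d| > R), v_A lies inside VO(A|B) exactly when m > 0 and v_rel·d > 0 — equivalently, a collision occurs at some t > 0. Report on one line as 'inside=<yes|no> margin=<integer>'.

d = (1, 23),  |d|² = 530;  R = 2+5 = 7,  c = 530−7² = 481
v_rel = (5, -1),  |v_rel|² = 26;  v_rel·d = (5)·(1) + (-1)·(23) = -18
26·t² + 36·t + 481 = 0  ⇒  m = (-18)² − 26·481 = -12182
m = -12182 < 0,  v_rel·d = -18 < 0  ⇒  outside

inside=no margin=-12182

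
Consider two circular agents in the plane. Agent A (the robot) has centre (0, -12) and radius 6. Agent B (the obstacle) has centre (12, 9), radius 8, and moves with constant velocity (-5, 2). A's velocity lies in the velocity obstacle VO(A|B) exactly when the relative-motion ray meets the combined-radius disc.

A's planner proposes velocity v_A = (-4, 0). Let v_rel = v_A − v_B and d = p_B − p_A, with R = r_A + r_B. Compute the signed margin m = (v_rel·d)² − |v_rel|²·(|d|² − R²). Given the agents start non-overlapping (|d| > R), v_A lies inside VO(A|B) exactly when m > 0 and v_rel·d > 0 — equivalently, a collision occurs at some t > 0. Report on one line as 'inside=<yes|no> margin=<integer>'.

d = (12, 21),  |d|² = 585;  R = 6+8 = 14,  c = 585−14² = 389
v_rel = (1, -2),  |v_rel|² = 5;  v_rel·d = (1)·(12) + (-2)·(21) = -30
5·t² + 60·t + 389 = 0  ⇒  m = (-30)² − 5·389 = -1045
m = -1045 < 0,  v_rel·d = -30 < 0  ⇒  outside

inside=no margin=-1045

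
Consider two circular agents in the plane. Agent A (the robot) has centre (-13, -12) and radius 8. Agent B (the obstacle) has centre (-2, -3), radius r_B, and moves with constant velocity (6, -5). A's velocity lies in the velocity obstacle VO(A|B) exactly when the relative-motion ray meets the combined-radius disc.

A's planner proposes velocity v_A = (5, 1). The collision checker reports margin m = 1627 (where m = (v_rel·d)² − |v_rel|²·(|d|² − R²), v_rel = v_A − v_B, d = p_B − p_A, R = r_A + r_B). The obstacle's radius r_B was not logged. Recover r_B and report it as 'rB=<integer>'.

m = 1627
d = (11, 9);  v_rel = (-1, 6),  |v_rel|² = 37
v_rel×d = (-1)·(9) − (6)·(11) = -75
since m = R²·37 − (-75)²:  R² = (5625 + 1627) / 37 = 196
R = √196 = 14  ⇒  r_B = 14 − 8 = 6

rB=6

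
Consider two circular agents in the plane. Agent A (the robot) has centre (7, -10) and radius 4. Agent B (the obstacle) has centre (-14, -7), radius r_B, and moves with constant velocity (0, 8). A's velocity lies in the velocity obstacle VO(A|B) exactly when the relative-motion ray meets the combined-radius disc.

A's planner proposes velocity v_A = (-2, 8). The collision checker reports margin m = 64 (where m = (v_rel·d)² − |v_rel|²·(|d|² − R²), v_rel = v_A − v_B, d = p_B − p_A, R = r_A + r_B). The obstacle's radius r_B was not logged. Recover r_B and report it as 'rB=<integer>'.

m = 64
d = (-21, 3);  v_rel = (-2, 0),  |v_rel|² = 4
v_rel×d = (-2)·(3) − (0)·(-21) = -6
since m = R²·4 − (-6)²:  R² = (36 + 64) / 4 = 25
R = √25 = 5  ⇒  r_B = 5 − 4 = 1

rB=1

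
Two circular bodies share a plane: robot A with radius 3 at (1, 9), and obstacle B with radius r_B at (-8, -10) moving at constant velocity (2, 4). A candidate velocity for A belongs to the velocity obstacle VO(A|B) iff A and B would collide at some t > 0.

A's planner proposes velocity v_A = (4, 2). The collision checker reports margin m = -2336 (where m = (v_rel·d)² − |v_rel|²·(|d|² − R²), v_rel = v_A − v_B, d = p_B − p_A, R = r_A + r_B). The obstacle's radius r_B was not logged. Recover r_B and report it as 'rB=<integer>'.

m = -2336
d = (-9, -19);  v_rel = (2, -2),  |v_rel|² = 8
v_rel×d = (2)·(-19) − (-2)·(-9) = -56
since m = R²·8 − (-56)²:  R² = (3136 + -2336) / 8 = 100
R = √100 = 10  ⇒  r_B = 10 − 3 = 7

rB=7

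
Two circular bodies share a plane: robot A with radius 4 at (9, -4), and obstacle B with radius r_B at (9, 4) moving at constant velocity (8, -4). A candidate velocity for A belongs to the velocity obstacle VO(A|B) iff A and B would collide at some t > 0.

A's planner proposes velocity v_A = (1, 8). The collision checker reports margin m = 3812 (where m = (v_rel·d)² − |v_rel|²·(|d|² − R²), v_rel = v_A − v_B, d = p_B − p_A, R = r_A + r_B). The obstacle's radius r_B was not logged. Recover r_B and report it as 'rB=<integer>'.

m = 3812
d = (0, 8);  v_rel = (-7, 12),  |v_rel|² = 193
v_rel×d = (-7)·(8) − (12)·(0) = -56
since m = R²·193 − (-56)²:  R² = (3136 + 3812) / 193 = 36
R = √36 = 6  ⇒  r_B = 6 − 4 = 2

rB=2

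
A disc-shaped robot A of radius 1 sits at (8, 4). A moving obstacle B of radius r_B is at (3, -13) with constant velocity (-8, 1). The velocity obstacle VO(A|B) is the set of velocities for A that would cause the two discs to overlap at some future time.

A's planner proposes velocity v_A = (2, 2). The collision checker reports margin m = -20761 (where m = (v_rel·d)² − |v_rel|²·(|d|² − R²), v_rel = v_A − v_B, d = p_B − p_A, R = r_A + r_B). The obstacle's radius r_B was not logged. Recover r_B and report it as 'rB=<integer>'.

m = -20761
d = (-5, -17);  v_rel = (10, 1),  |v_rel|² = 101
v_rel×d = (10)·(-17) − (1)·(-5) = -165
since m = R²·101 − (-165)²:  R² = (27225 + -20761) / 101 = 64
R = √64 = 8  ⇒  r_B = 8 − 1 = 7

rB=7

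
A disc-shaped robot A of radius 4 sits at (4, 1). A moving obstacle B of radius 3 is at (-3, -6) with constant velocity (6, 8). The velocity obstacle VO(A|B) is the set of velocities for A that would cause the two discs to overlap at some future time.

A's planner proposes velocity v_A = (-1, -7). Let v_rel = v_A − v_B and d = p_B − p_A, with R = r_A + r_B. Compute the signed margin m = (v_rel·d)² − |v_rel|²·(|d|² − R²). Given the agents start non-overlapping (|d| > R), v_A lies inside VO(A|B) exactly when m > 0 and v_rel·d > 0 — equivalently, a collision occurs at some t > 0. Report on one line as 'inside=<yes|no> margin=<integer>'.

d = (-7, -7),  |d|² = 98;  R = 4+3 = 7,  c = 98−7² = 49
v_rel = (-7, -15),  |v_rel|² = 274;  v_rel·d = (-7)·(-7) + (-15)·(-7) = 154
274·t² − 308·t + 49 = 0  ⇒  m = 154² − 274·49 = 10290
m = 10290 > 0,  v_rel·d = 154 > 0  ⇒  inside

inside=yes margin=10290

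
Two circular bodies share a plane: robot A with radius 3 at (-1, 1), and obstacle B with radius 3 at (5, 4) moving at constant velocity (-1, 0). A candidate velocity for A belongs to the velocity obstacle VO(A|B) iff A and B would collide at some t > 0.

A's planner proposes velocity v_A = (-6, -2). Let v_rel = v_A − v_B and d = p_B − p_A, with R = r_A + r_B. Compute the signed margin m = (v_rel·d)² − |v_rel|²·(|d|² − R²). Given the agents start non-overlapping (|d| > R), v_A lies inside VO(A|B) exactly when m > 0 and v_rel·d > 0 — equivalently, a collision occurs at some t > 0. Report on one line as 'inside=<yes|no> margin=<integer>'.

d = (6, 3),  |d|² = 45;  R = 3+3 = 6,  c = 45−6² = 9
v_rel = (-5, -2),  |v_rel|² = 29;  v_rel·d = (-5)·(6) + (-2)·(3) = -36
29·t² + 72·t + 9 = 0  ⇒  m = (-36)² − 29·9 = 1035
m = 1035 > 0,  v_rel·d = -36 < 0  ⇒  outside

inside=no margin=1035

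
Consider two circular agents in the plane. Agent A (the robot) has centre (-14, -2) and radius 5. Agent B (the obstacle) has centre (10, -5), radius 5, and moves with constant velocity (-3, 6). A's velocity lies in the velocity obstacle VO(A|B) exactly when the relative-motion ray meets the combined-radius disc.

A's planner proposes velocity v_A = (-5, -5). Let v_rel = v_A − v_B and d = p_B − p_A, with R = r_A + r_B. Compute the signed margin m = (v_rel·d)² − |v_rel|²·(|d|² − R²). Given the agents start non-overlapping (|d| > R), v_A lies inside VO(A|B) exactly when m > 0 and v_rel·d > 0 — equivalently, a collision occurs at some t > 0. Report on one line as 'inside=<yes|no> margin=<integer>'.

d = (24, -3),  |d|² = 585;  R = 5+5 = 10,  c = 585−10² = 485
v_rel = (-2, -11),  |v_rel|² = 125;  v_rel·d = (-2)·(24) + (-11)·(-3) = -15
125·t² + 30·t + 485 = 0  ⇒  m = (-15)² − 125·485 = -60400
m = -60400 < 0,  v_rel·d = -15 < 0  ⇒  outside

inside=no margin=-60400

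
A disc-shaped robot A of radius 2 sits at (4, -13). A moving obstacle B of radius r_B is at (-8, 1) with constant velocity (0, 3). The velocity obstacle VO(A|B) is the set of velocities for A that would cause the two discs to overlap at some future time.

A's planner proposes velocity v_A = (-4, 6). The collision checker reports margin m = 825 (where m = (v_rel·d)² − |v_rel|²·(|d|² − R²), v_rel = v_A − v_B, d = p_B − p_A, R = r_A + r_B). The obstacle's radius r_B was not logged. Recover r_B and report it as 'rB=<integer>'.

m = 825
d = (-12, 14);  v_rel = (-4, 3),  |v_rel|² = 25
v_rel×d = (-4)·(14) − (3)·(-12) = -20
since m = R²·25 − (-20)²:  R² = (400 + 825) / 25 = 49
R = √49 = 7  ⇒  r_B = 7 − 2 = 5

rB=5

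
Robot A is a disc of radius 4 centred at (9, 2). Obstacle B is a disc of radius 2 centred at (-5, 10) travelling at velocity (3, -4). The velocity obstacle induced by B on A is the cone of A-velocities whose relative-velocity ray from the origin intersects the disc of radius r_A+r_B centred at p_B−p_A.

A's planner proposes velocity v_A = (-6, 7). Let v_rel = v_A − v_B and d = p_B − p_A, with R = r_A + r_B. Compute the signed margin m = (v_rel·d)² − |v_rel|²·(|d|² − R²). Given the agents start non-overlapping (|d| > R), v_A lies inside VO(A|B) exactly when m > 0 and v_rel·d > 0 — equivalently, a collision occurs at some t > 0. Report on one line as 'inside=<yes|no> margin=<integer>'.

d = (-14, 8),  |d|² = 260;  R = 4+2 = 6,  c = 260−6² = 224
v_rel = (-9, 11),  |v_rel|² = 202;  v_rel·d = (-9)·(-14) + (11)·(8) = 214
202·t² − 428·t + 224 = 0  ⇒  m = 214² − 202·224 = 548
m = 548 > 0,  v_rel·d = 214 > 0  ⇒  inside

inside=yes margin=548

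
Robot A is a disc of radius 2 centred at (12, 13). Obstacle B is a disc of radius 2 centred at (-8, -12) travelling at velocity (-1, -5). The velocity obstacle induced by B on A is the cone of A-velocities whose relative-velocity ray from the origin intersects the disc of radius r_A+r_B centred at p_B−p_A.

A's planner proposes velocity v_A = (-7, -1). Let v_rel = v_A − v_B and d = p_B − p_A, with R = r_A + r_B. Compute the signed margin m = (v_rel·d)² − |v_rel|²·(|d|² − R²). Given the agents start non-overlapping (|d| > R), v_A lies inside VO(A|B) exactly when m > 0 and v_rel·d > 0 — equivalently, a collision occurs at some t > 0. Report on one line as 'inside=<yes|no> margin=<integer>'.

d = (-20, -25),  |d|² = 1025;  R = 2+2 = 4,  c = 1025−4² = 1009
v_rel = (-6, 4),  |v_rel|² = 52;  v_rel·d = (-6)·(-20) + (4)·(-25) = 20
52·t² − 40·t + 1009 = 0  ⇒  m = 20² − 52·1009 = -52068
m = -52068 < 0,  v_rel·d = 20 > 0  ⇒  outside

inside=no margin=-52068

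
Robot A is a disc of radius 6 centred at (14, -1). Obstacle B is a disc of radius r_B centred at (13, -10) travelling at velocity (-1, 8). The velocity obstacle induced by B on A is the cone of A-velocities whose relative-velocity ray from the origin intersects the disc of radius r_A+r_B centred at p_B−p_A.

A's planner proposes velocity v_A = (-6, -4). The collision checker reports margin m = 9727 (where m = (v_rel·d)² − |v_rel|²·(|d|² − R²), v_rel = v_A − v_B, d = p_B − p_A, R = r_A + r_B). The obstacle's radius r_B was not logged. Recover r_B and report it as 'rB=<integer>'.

m = 9727
d = (-1, -9);  v_rel = (-5, -12),  |v_rel|² = 169
v_rel×d = (-5)·(-9) − (-12)·(-1) = 33
since m = R²·169 − 33²:  R² = (1089 + 9727) / 169 = 64
R = √64 = 8  ⇒  r_B = 8 − 6 = 2

rB=2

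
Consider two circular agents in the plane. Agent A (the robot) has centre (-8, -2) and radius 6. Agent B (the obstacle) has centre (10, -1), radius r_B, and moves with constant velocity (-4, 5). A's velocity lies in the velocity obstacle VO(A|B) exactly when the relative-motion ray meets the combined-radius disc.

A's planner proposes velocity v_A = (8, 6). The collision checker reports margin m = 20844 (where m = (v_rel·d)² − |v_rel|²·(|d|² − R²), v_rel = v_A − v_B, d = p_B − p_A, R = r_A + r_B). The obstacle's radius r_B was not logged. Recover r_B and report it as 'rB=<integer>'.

m = 20844
d = (18, 1);  v_rel = (12, 1),  |v_rel|² = 145
v_rel×d = (12)·(1) − (1)·(18) = -6
since m = R²·145 − (-6)²:  R² = (36 + 20844) / 145 = 144
R = √144 = 12  ⇒  r_B = 12 − 6 = 6

rB=6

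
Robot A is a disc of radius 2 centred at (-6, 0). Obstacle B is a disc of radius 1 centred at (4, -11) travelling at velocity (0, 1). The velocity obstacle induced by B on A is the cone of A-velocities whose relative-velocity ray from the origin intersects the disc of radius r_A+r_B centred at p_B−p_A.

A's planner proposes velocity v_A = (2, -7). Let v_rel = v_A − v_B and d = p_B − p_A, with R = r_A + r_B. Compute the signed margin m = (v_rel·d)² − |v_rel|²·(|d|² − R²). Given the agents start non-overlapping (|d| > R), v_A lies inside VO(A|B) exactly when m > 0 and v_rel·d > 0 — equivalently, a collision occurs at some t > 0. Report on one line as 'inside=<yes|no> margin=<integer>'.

d = (10, -11),  |d|² = 221;  R = 2+1 = 3,  c = 221−3² = 212
v_rel = (2, -8),  |v_rel|² = 68;  v_rel·d = (2)·(10) + (-8)·(-11) = 108
68·t² − 216·t + 212 = 0  ⇒  m = 108² − 68·212 = -2752
m = -2752 < 0,  v_rel·d = 108 > 0  ⇒  outside

inside=no margin=-2752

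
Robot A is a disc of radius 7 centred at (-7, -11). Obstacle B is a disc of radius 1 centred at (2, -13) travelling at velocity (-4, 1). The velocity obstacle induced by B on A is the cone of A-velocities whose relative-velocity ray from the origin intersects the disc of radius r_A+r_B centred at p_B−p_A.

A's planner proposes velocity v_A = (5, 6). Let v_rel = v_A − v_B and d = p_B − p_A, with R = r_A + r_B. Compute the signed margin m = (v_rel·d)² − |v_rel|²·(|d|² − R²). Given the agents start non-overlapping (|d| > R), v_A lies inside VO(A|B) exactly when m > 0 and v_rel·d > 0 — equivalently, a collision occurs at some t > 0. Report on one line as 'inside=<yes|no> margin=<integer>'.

d = (9, -2),  |d|² = 85;  R = 7+1 = 8,  c = 85−8² = 21
v_rel = (9, 5),  |v_rel|² = 106;  v_rel·d = (9)·(9) + (5)·(-2) = 71
106·t² − 142·t + 21 = 0  ⇒  m = 71² − 106·21 = 2815
m = 2815 > 0,  v_rel·d = 71 > 0  ⇒  inside

inside=yes margin=2815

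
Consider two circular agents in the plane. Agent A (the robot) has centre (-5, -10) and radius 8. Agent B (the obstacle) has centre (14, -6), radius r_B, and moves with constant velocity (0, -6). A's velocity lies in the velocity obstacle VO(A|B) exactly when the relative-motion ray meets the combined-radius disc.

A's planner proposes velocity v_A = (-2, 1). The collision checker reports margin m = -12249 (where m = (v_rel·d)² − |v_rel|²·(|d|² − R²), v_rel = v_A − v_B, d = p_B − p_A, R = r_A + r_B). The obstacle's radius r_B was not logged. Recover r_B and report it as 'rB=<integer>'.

m = -12249
d = (19, 4);  v_rel = (-2, 7),  |v_rel|² = 53
v_rel×d = (-2)·(4) − (7)·(19) = -141
since m = R²·53 − (-141)²:  R² = (19881 + -12249) / 53 = 144
R = √144 = 12  ⇒  r_B = 12 − 8 = 4

rB=4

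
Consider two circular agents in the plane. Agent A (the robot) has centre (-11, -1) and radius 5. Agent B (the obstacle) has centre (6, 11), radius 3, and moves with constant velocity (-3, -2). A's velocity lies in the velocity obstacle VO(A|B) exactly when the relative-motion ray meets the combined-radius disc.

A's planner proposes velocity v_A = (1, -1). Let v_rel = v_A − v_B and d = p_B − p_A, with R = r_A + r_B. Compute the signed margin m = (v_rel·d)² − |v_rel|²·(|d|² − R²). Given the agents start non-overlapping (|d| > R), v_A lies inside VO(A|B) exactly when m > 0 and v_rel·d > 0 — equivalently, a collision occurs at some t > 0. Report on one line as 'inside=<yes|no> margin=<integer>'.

d = (17, 12),  |d|² = 433;  R = 5+3 = 8,  c = 433−8² = 369
v_rel = (4, 1),  |v_rel|² = 17;  v_rel·d = (4)·(17) + (1)·(12) = 80
17·t² − 160·t + 369 = 0  ⇒  m = 80² − 17·369 = 127
m = 127 > 0,  v_rel·d = 80 > 0  ⇒  inside

inside=yes margin=127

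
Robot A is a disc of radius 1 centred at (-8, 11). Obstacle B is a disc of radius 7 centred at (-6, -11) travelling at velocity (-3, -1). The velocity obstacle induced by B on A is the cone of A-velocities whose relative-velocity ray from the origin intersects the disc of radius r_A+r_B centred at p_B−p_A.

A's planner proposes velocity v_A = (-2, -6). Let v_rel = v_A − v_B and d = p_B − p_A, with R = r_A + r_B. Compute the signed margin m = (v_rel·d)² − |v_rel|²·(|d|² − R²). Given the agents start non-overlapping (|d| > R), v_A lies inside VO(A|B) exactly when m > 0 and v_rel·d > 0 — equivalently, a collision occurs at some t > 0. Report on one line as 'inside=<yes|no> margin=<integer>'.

d = (2, -22),  |d|² = 488;  R = 1+7 = 8,  c = 488−8² = 424
v_rel = (1, -5),  |v_rel|² = 26;  v_rel·d = (1)·(2) + (-5)·(-22) = 112
26·t² − 224·t + 424 = 0  ⇒  m = 112² − 26·424 = 1520
m = 1520 > 0,  v_rel·d = 112 > 0  ⇒  inside

inside=yes margin=1520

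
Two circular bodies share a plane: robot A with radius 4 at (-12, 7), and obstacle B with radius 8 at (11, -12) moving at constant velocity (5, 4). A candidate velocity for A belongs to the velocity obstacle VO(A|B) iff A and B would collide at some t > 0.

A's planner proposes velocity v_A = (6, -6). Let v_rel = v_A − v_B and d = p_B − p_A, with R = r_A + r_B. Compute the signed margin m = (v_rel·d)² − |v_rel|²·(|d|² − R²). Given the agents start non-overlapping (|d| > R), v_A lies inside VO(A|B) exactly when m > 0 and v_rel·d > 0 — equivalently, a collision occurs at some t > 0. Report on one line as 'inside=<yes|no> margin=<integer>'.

d = (23, -19),  |d|² = 890;  R = 4+8 = 12,  c = 890−12² = 746
v_rel = (1, -10),  |v_rel|² = 101;  v_rel·d = (1)·(23) + (-10)·(-19) = 213
101·t² − 426·t + 746 = 0  ⇒  m = 213² − 101·746 = -29977
m = -29977 < 0,  v_rel·d = 213 > 0  ⇒  outside

inside=no margin=-29977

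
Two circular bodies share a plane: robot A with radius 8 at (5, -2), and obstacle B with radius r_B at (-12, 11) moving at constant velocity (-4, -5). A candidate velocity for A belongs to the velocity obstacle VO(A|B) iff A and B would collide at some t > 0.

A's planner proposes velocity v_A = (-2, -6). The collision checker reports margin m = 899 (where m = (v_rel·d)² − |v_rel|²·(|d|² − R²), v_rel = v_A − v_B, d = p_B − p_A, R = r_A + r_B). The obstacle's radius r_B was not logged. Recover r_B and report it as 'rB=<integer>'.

m = 899
d = (-17, 13);  v_rel = (2, -1),  |v_rel|² = 5
v_rel×d = (2)·(13) − (-1)·(-17) = 9
since m = R²·5 − 9²:  R² = (81 + 899) / 5 = 196
R = √196 = 14  ⇒  r_B = 14 − 8 = 6

rB=6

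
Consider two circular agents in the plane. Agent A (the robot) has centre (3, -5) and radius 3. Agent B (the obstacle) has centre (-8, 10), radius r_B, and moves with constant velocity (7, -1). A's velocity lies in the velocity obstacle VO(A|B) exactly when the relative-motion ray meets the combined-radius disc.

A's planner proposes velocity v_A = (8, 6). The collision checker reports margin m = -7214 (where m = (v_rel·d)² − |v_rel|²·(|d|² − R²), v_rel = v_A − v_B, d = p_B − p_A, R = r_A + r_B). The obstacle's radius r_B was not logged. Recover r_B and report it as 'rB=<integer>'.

m = -7214
d = (-11, 15);  v_rel = (1, 7),  |v_rel|² = 50
v_rel×d = (1)·(15) − (7)·(-11) = 92
since m = R²·50 − 92²:  R² = (8464 + -7214) / 50 = 25
R = √25 = 5  ⇒  r_B = 5 − 3 = 2

rB=2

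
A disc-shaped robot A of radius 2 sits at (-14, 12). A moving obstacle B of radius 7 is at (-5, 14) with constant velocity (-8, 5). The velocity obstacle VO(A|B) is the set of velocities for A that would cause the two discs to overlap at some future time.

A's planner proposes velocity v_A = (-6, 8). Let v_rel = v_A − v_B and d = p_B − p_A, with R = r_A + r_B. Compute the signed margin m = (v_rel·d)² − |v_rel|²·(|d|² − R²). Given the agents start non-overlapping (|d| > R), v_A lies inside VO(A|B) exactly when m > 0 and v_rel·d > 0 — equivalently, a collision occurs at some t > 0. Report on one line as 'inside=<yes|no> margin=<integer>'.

d = (9, 2),  |d|² = 85;  R = 2+7 = 9,  c = 85−9² = 4
v_rel = (2, 3),  |v_rel|² = 13;  v_rel·d = (2)·(9) + (3)·(2) = 24
13·t² − 48·t + 4 = 0  ⇒  m = 24² − 13·4 = 524
m = 524 > 0,  v_rel·d = 24 > 0  ⇒  inside

inside=yes margin=524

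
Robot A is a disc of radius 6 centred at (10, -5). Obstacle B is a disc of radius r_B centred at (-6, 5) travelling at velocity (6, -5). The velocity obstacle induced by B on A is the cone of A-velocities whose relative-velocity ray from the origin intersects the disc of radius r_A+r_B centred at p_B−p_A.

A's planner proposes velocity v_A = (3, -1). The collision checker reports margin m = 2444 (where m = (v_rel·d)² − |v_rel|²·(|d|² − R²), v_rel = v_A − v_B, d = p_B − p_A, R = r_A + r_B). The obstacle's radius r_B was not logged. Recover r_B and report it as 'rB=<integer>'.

m = 2444
d = (-16, 10);  v_rel = (-3, 4),  |v_rel|² = 25
v_rel×d = (-3)·(10) − (4)·(-16) = 34
since m = R²·25 − 34²:  R² = (1156 + 2444) / 25 = 144
R = √144 = 12  ⇒  r_B = 12 − 6 = 6

rB=6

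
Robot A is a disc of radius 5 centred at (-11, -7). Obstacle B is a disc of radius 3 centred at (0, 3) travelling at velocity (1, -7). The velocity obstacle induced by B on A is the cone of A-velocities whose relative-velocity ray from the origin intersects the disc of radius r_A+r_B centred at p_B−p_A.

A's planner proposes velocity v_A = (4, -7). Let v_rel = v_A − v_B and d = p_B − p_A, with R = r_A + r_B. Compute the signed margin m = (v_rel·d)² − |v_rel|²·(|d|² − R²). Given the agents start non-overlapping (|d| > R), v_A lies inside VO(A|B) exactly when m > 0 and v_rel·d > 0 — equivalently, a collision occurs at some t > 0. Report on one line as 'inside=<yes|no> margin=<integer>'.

d = (11, 10),  |d|² = 221;  R = 5+3 = 8,  c = 221−8² = 157
v_rel = (3, 0),  |v_rel|² = 9;  v_rel·d = (3)·(11) + (0)·(10) = 33
9·t² − 66·t + 157 = 0  ⇒  m = 33² − 9·157 = -324
m = -324 < 0,  v_rel·d = 33 > 0  ⇒  outside

inside=no margin=-324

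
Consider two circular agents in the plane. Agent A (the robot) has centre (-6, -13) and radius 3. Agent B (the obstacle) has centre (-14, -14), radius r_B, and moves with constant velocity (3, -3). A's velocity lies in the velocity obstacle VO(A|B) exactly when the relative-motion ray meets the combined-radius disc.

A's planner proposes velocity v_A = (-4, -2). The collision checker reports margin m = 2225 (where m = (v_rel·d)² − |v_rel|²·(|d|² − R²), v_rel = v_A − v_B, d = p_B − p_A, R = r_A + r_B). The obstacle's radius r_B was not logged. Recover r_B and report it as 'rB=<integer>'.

m = 2225
d = (-8, -1);  v_rel = (-7, 1),  |v_rel|² = 50
v_rel×d = (-7)·(-1) − (1)·(-8) = 15
since m = R²·50 − 15²:  R² = (225 + 2225) / 50 = 49
R = √49 = 7  ⇒  r_B = 7 − 3 = 4

rB=4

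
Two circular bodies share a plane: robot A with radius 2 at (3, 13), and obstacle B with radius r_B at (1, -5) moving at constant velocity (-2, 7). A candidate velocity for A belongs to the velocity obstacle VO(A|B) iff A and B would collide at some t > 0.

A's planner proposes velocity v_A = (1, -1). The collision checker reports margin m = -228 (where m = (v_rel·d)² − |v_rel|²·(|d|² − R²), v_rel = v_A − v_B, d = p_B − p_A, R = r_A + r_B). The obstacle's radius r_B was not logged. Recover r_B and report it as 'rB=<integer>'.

m = -228
d = (-2, -18);  v_rel = (3, -8),  |v_rel|² = 73
v_rel×d = (3)·(-18) − (-8)·(-2) = -70
since m = R²·73 − (-70)²:  R² = (4900 + -228) / 73 = 64
R = √64 = 8  ⇒  r_B = 8 − 2 = 6

rB=6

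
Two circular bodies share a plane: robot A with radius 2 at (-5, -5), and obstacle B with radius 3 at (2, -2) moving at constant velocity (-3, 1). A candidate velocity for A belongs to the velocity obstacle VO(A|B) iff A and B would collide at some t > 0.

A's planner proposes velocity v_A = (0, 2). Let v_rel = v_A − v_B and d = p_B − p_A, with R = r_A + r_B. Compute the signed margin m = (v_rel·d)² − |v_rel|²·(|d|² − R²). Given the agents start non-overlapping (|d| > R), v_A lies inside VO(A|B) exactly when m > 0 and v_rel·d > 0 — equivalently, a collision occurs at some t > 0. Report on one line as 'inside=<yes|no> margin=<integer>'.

d = (7, 3),  |d|² = 58;  R = 2+3 = 5,  c = 58−5² = 33
v_rel = (3, 1),  |v_rel|² = 10;  v_rel·d = (3)·(7) + (1)·(3) = 24
10·t² − 48·t + 33 = 0  ⇒  m = 24² − 10·33 = 246
m = 246 > 0,  v_rel·d = 24 > 0  ⇒  inside

inside=yes margin=246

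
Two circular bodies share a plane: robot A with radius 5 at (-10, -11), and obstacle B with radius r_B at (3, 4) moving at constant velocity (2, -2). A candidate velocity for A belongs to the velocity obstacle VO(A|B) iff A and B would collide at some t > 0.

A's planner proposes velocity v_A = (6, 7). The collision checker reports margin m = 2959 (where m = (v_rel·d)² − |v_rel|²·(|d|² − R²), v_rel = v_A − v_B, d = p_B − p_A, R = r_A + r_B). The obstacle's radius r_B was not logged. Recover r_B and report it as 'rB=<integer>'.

m = 2959
d = (13, 15);  v_rel = (4, 9),  |v_rel|² = 97
v_rel×d = (4)·(15) − (9)·(13) = -57
since m = R²·97 − (-57)²:  R² = (3249 + 2959) / 97 = 64
R = √64 = 8  ⇒  r_B = 8 − 5 = 3

rB=3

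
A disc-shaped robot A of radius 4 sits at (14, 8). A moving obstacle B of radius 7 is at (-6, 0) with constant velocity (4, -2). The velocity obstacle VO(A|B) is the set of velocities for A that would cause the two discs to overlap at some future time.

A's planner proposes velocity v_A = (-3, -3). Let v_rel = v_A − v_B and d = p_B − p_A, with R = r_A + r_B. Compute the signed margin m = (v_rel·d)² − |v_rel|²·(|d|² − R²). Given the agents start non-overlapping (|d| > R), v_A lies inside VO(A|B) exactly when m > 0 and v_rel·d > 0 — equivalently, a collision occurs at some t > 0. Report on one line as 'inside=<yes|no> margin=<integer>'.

d = (-20, -8),  |d|² = 464;  R = 4+7 = 11,  c = 464−11² = 343
v_rel = (-7, -1),  |v_rel|² = 50;  v_rel·d = (-7)·(-20) + (-1)·(-8) = 148
50·t² − 296·t + 343 = 0  ⇒  m = 148² − 50·343 = 4754
m = 4754 > 0,  v_rel·d = 148 > 0  ⇒  inside

inside=yes margin=4754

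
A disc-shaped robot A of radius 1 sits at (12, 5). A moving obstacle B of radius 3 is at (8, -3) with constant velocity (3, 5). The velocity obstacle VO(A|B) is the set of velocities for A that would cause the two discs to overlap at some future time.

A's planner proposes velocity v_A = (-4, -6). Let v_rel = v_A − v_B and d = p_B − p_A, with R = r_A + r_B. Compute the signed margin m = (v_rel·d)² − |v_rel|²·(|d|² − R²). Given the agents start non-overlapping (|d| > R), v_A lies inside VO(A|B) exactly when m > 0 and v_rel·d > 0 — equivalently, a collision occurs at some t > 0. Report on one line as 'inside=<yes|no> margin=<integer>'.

d = (-4, -8),  |d|² = 80;  R = 1+3 = 4,  c = 80−4² = 64
v_rel = (-7, -11),  |v_rel|² = 170;  v_rel·d = (-7)·(-4) + (-11)·(-8) = 116
170·t² − 232·t + 64 = 0  ⇒  m = 116² − 170·64 = 2576
m = 2576 > 0,  v_rel·d = 116 > 0  ⇒  inside

inside=yes margin=2576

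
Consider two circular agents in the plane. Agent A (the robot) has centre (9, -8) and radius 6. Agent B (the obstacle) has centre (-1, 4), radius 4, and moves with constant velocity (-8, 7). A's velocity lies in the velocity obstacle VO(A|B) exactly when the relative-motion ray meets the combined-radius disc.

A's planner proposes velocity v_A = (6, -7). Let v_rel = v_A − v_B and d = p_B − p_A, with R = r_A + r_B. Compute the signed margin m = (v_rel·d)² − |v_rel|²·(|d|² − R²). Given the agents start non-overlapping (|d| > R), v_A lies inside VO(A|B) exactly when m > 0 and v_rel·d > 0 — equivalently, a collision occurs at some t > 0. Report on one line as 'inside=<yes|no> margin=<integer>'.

d = (-10, 12),  |d|² = 244;  R = 6+4 = 10,  c = 244−10² = 144
v_rel = (14, -14),  |v_rel|² = 392;  v_rel·d = (14)·(-10) + (-14)·(12) = -308
392·t² + 616·t + 144 = 0  ⇒  m = (-308)² − 392·144 = 38416
m = 38416 > 0,  v_rel·d = -308 < 0  ⇒  outside

inside=no margin=38416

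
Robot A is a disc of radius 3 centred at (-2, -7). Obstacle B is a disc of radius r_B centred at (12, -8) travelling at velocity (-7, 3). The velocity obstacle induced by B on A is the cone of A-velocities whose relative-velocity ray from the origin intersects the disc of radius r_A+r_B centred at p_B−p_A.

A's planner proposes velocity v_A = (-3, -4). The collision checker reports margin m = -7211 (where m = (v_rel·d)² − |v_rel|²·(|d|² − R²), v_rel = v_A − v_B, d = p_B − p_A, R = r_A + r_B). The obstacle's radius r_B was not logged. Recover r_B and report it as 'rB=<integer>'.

m = -7211
d = (14, -1);  v_rel = (4, -7),  |v_rel|² = 65
v_rel×d = (4)·(-1) − (-7)·(14) = 94
since m = R²·65 − 94²:  R² = (8836 + -7211) / 65 = 25
R = √25 = 5  ⇒  r_B = 5 − 3 = 2

rB=2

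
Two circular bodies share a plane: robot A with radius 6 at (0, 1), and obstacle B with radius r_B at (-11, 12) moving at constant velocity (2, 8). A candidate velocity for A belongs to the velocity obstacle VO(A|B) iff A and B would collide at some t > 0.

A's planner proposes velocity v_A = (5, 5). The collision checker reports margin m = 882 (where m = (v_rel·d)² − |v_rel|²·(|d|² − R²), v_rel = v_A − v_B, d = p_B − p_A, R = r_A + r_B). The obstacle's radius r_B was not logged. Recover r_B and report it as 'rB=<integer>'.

m = 882
d = (-11, 11);  v_rel = (3, -3),  |v_rel|² = 18
v_rel×d = (3)·(11) − (-3)·(-11) = 0
since m = R²·18 − 0²:  R² = (0 + 882) / 18 = 49
R = √49 = 7  ⇒  r_B = 7 − 6 = 1

rB=1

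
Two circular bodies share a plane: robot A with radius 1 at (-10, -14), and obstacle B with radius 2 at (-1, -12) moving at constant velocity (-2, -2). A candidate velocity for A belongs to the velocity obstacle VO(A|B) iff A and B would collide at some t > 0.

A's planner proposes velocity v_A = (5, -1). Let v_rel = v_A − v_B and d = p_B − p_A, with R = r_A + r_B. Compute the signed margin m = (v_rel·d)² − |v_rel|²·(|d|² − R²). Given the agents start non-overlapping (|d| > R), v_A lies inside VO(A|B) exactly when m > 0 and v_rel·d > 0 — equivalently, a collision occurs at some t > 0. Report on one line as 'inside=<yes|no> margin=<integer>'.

d = (9, 2),  |d|² = 85;  R = 1+2 = 3,  c = 85−3² = 76
v_rel = (7, 1),  |v_rel|² = 50;  v_rel·d = (7)·(9) + (1)·(2) = 65
50·t² − 130·t + 76 = 0  ⇒  m = 65² − 50·76 = 425
m = 425 > 0,  v_rel·d = 65 > 0  ⇒  inside

inside=yes margin=425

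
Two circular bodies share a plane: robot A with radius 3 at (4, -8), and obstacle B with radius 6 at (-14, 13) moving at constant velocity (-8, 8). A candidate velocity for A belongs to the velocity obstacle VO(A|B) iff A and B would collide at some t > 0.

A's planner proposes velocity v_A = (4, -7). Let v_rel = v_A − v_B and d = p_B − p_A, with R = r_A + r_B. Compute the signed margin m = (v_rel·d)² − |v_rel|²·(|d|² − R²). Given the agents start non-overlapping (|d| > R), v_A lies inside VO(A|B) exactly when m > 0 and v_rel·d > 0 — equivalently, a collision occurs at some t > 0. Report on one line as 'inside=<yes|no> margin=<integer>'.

d = (-18, 21),  |d|² = 765;  R = 3+6 = 9,  c = 765−9² = 684
v_rel = (12, -15),  |v_rel|² = 369;  v_rel·d = (12)·(-18) + (-15)·(21) = -531
369·t² + 1062·t + 684 = 0  ⇒  m = (-531)² − 369·684 = 29565
m = 29565 > 0,  v_rel·d = -531 < 0  ⇒  outside

inside=no margin=29565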